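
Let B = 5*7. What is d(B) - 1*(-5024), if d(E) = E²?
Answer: 6249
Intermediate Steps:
B = 35
d(B) - 1*(-5024) = 35² - 1*(-5024) = 1225 + 5024 = 6249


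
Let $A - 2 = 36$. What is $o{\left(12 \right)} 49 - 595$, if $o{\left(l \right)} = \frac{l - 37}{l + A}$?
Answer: $- \frac{1239}{2} \approx -619.5$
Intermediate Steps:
$A = 38$ ($A = 2 + 36 = 38$)
$o{\left(l \right)} = \frac{-37 + l}{38 + l}$ ($o{\left(l \right)} = \frac{l - 37}{l + 38} = \frac{-37 + l}{38 + l}$)
$o{\left(12 \right)} 49 - 595 = \frac{-37 + 12}{38 + 12} \cdot 49 - 595 = \frac{1}{50} \left(-25\right) 49 - 595 = \left(- \frac{1}{2}\right) 49 - 595 = - \frac{49}{2} - 595 = - \frac{1239}{2}$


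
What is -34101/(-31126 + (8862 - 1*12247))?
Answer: 34101/34511 ≈ 0.98812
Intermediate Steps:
-34101/(-31126 + (8862 - 1*12247)) = -34101/(-31126 + (8862 - 12247)) = -34101/(-31126 - 3385) = -34101/(-34511) = -34101*(-1/34511) = 34101/34511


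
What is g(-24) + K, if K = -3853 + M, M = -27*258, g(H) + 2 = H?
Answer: -10845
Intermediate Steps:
g(H) = -2 + H
M = -6966
K = -10819 (K = -3853 - 6966 = -10819)
g(-24) + K = (-2 - 24) - 10819 = -26 - 10819 = -10845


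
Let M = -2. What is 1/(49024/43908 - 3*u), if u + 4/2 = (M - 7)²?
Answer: -10977/2589293 ≈ -0.0042394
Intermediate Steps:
u = 79 (u = -2 + (-2 - 7)² = -2 + (-9)² = -2 + 81 = 79)
1/(49024/43908 - 3*u) = 1/(49024/43908 - 3*79) = 1/(49024*(1/43908) - 237) = 1/(12256/10977 - 237) = 1/(-2589293/10977) = -10977/2589293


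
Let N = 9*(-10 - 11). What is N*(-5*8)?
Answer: 7560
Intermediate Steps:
N = -189 (N = 9*(-21) = -189)
N*(-5*8) = -(-945)*8 = -189*(-40) = 7560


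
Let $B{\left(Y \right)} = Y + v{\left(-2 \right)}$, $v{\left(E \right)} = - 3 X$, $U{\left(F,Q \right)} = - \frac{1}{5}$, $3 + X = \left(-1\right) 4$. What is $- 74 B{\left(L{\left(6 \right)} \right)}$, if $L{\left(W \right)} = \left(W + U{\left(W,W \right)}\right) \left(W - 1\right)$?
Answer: $-3700$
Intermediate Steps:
$X = -7$ ($X = -3 - 4 = -7$)
$U{\left(F,Q \right)} = - \frac{1}{5}$ ($U{\left(F,Q \right)} = \left(-1\right) \frac{1}{5} = - \frac{1}{5}$)
$v{\left(E \right)} = 21$ ($v{\left(E \right)} = \left(-3\right) \left(-7\right) = 21$)
$L{\left(W \right)} = \left(-1 + W\right) \left(- \frac{1}{5} + W\right)$ ($L{\left(W \right)} = \left(W - \frac{1}{5}\right) \left(W - 1\right) = \left(- \frac{1}{5} + W\right) \left(-1 + W\right) = \left(-1 + W\right) \left(- \frac{1}{5} + W\right)$)
$B{\left(Y \right)} = 21 + Y$ ($B{\left(Y \right)} = Y + 21 = 21 + Y$)
$- 74 B{\left(L{\left(6 \right)} \right)} = - 74 \left(21 + \left(\frac{1}{5} + 6^{2} - \frac{36}{5}\right)\right) = - 74 \left(21 + \left(\frac{1}{5} + 36 - \frac{36}{5}\right)\right) = - 74 \left(21 + 29\right) = \left(-74\right) 50 = -3700$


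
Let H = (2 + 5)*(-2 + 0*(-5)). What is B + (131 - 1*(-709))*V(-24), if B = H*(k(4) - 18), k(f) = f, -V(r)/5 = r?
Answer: 100996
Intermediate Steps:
V(r) = -5*r
H = -14 (H = 7*(-2 + 0) = 7*(-2) = -14)
B = 196 (B = -14*(4 - 18) = -14*(-14) = 196)
B + (131 - 1*(-709))*V(-24) = 196 + (131 - 1*(-709))*(-5*(-24)) = 196 + (131 + 709)*120 = 196 + 840*120 = 196 + 100800 = 100996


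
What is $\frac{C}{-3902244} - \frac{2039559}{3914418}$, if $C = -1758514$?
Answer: $- \frac{44804083981}{636458923083} \approx -0.070396$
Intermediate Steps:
$\frac{C}{-3902244} - \frac{2039559}{3914418} = - \frac{1758514}{-3902244} - \frac{2039559}{3914418} = \left(-1758514\right) \left(- \frac{1}{3902244}\right) - \frac{679853}{1304806} = \frac{879257}{1951122} - \frac{679853}{1304806} = - \frac{44804083981}{636458923083}$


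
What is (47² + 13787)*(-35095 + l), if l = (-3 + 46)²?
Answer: -531803016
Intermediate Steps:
l = 1849 (l = 43² = 1849)
(47² + 13787)*(-35095 + l) = (47² + 13787)*(-35095 + 1849) = (2209 + 13787)*(-33246) = 15996*(-33246) = -531803016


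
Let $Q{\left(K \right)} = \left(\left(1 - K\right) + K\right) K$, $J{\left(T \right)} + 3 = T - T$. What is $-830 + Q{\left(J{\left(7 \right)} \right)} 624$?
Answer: $-2702$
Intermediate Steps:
$J{\left(T \right)} = -3$ ($J{\left(T \right)} = -3 + \left(T - T\right) = -3 + 0 = -3$)
$Q{\left(K \right)} = K$ ($Q{\left(K \right)} = 1 K = K$)
$-830 + Q{\left(J{\left(7 \right)} \right)} 624 = -830 - 1872 = -2702$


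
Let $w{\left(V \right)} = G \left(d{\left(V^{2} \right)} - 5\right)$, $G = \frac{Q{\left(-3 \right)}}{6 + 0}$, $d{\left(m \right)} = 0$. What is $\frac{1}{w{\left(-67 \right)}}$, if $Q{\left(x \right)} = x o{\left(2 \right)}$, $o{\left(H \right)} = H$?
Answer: $\frac{1}{5} \approx 0.2$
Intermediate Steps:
$Q{\left(x \right)} = 2 x$ ($Q{\left(x \right)} = x 2 = 2 x$)
$G = -1$ ($G = \frac{2 \left(-3\right)}{6 + 0} = \frac{1}{6} \left(-6\right) = -1$)
$w{\left(V \right)} = 5$ ($w{\left(V \right)} = - (0 - 5) = \left(-1\right) \left(-5\right) = 5$)
$\frac{1}{w{\left(-67 \right)}} = \frac{1}{5}$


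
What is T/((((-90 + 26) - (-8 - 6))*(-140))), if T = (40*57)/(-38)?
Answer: -3/350 ≈ -0.0085714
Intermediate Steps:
T = -60 (T = 2280*(-1/38) = -60)
T/((((-90 + 26) - (-8 - 6))*(-140))) = -60*(-1/(140*((-90 + 26) - (-8 - 6)))) = -60*(-1/(140*(-64 - 1*(-14)))) = -60*(-1/(140*(-64 + 14))) = -60/((-50*(-140))) = -60/7000 = -60*1/7000 = -3/350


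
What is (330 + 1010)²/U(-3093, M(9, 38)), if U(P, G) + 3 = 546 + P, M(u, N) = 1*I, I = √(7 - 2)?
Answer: -35912/51 ≈ -704.16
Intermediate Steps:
I = √5 ≈ 2.2361
M(u, N) = √5 (M(u, N) = 1*√5 = √5)
U(P, G) = 543 + P (U(P, G) = -3 + (546 + P) = 543 + P)
(330 + 1010)²/U(-3093, M(9, 38)) = (330 + 1010)²/(543 - 3093) = 1340²/(-2550) = 1795600*(-1/2550) = -35912/51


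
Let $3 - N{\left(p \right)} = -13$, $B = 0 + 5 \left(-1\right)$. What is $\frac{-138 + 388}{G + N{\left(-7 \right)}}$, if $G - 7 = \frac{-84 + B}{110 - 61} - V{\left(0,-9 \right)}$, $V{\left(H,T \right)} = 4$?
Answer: $\frac{6125}{421} \approx 14.549$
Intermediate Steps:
$B = -5$ ($B = 0 - 5 = -5$)
$N{\left(p \right)} = 16$ ($N{\left(p \right)} = 3 - -13 = 3 + 13 = 16$)
$G = \frac{58}{49}$ ($G = 7 - \left(4 - \frac{-84 - 5}{110 - 61}\right) = 7 - \left(4 + \frac{89}{49}\right) = 7 - \frac{285}{49} = \frac{58}{49} \approx 1.1837$)
$\frac{-138 + 388}{G + N{\left(-7 \right)}} = \frac{-138 + 388}{\frac{58}{49} + 16} = \frac{250}{\frac{842}{49}} = 250 \cdot \frac{49}{842} = \frac{6125}{421}$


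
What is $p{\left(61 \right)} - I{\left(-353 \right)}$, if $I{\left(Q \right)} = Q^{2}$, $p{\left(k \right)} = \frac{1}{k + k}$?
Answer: $- \frac{15202297}{122} \approx -1.2461 \cdot 10^{5}$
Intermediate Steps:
$p{\left(k \right)} = \frac{1}{2 k}$
$p{\left(61 \right)} - I{\left(-353 \right)} = \frac{1}{2 \cdot 61} - \left(-353\right)^{2} = \frac{1}{2} \cdot \frac{1}{61} - 124609 = \frac{1}{122} - 124609 = - \frac{15202297}{122}$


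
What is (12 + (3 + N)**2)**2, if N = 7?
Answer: 12544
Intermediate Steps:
(12 + (3 + N)**2)**2 = (12 + (3 + 7)**2)**2 = (12 + 10**2)**2 = (12 + 100)**2 = 112**2 = 12544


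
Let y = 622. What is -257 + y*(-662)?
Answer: -412021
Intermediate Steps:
-257 + y*(-662) = -257 + 622*(-662) = -257 - 411764 = -412021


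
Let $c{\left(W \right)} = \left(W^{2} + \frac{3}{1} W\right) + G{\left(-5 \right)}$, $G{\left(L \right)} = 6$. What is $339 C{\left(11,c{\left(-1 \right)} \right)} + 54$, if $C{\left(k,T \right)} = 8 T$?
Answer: $10902$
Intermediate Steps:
$c{\left(W \right)} = 6 + W^{2} + 3 W$ ($c{\left(W \right)} = \left(W^{2} + \frac{3}{1} W\right) + 6 = \left(W^{2} + 3 \cdot 1 W\right) + 6 = \left(W^{2} + 3 W\right) + 6 = 6 + W^{2} + 3 W$)
$339 C{\left(11,c{\left(-1 \right)} \right)} + 54 = 339 \cdot 8 \left(6 + \left(-1\right)^{2} + 3 \left(-1\right)\right) + 54 = 339 \cdot 8 \left(6 + 1 - 3\right) + 54 = 339 \cdot 8 \cdot 4 + 54 = 339 \cdot 32 + 54 = 10848 + 54 = 10902$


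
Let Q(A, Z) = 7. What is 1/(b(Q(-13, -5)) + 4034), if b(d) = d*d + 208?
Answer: 1/4291 ≈ 0.00023305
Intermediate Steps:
b(d) = 208 + d² (b(d) = d² + 208 = 208 + d²)
1/(b(Q(-13, -5)) + 4034) = 1/((208 + 7²) + 4034) = 1/((208 + 49) + 4034) = 1/(257 + 4034) = 1/4291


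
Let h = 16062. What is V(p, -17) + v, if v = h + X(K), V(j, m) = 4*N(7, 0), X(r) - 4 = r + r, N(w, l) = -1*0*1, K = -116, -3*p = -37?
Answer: 15834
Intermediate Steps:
p = 37/3 (p = -⅓*(-37) = 37/3 ≈ 12.333)
N(w, l) = 0 (N(w, l) = 0*1 = 0)
X(r) = 4 + 2*r (X(r) = 4 + (r + r) = 4 + 2*r)
V(j, m) = 0 (V(j, m) = 4*0 = 0)
v = 15834 (v = 16062 + (4 + 2*(-116)) = 16062 + (4 - 232) = 16062 - 228 = 15834)
V(p, -17) + v = 0 + 15834 = 15834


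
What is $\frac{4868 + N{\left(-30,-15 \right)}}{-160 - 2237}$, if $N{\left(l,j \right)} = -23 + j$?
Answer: $- \frac{1610}{799} \approx -2.015$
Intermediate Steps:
$\frac{4868 + N{\left(-30,-15 \right)}}{-160 - 2237} = \frac{4868 - 38}{-160 - 2237} = \frac{4868 - 38}{-2397} = 4830 \left(- \frac{1}{2397}\right) = - \frac{1610}{799}$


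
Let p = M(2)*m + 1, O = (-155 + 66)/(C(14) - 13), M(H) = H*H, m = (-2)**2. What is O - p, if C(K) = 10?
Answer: 38/3 ≈ 12.667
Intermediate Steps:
m = 4
M(H) = H**2
O = 89/3 (O = (-155 + 66)/(10 - 13) = -89/(-3) = -89*(-1/3) = 89/3 ≈ 29.667)
p = 17 (p = 2**2*4 + 1 = 4*4 + 1 = 16 + 1 = 17)
O - p = 89/3 - 1*17 = 89/3 - 17 = 38/3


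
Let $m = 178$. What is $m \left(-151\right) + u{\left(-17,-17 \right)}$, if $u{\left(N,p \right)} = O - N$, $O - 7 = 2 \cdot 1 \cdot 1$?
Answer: $-26852$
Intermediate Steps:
$O = 9$ ($O = 7 + 2 \cdot 1 \cdot 1 = 7 + 2 \cdot 1 = 7 + 2 = 9$)
$u{\left(N,p \right)} = 9 - N$
$m \left(-151\right) + u{\left(-17,-17 \right)} = 178 \left(-151\right) + \left(9 - -17\right) = -26878 + \left(9 + 17\right) = -26878 + 26 = -26852$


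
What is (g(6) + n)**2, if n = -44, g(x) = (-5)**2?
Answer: 361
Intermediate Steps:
g(x) = 25
(g(6) + n)**2 = (25 - 44)**2 = (-19)**2 = 361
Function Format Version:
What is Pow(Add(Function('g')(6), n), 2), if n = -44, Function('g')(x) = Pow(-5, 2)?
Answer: 361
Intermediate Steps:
Function('g')(x) = 25
Pow(Add(Function('g')(6), n), 2) = Pow(Add(25, -44), 2) = Pow(-19, 2) = 361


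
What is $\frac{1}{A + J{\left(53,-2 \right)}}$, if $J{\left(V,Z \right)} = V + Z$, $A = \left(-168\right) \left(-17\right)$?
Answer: $\frac{1}{2907} \approx 0.000344$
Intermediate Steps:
$A = 2856$
$\frac{1}{A + J{\left(53,-2 \right)}} = \frac{1}{2856 + \left(53 - 2\right)} = \frac{1}{2856 + 51} = \frac{1}{2907}$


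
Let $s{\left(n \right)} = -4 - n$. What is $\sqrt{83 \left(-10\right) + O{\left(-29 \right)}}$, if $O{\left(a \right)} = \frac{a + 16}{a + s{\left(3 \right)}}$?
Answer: $\frac{i \sqrt{29867}}{6} \approx 28.803 i$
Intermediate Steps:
$O{\left(a \right)} = \frac{16 + a}{-7 + a}$ ($O{\left(a \right)} = \frac{a + 16}{a - 7} = \frac{16 + a}{a - 7} = \frac{16 + a}{-7 + a}$)
$\sqrt{83 \left(-10\right) + O{\left(-29 \right)}} = \sqrt{83 \left(-10\right) + \frac{16 - 29}{-7 - 29}} = \sqrt{-830 + \frac{1}{-36} \left(-13\right)} = \sqrt{-830 - - \frac{13}{36}} = \sqrt{-830 + \frac{13}{36}} = \sqrt{- \frac{29867}{36}} = \frac{i \sqrt{29867}}{6}$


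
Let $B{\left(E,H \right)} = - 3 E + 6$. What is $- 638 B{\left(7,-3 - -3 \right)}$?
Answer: $9570$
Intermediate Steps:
$B{\left(E,H \right)} = 6 - 3 E$
$- 638 B{\left(7,-3 - -3 \right)} = - 638 \left(6 - 21\right) = \left(-638\right) \left(-15\right) = 9570$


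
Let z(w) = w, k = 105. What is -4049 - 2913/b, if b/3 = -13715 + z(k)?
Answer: -55105919/13610 ≈ -4048.9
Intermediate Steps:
b = -40830 (b = 3*(-13715 + 105) = 3*(-13610) = -40830)
-4049 - 2913/b = -4049 - 2913/(-40830) = -4049 - 2913*(-1/40830) = -4049 + 971/13610 = -55105919/13610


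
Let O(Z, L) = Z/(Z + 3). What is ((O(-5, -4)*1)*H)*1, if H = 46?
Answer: 115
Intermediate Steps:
O(Z, L) = Z/(3 + Z)
((O(-5, -4)*1)*H)*1 = ((-5/(3 - 5)*1)*46)*1 = ((-5/(-2)*1)*46)*1 = ((-5*(-½)*1)*46)*1 = (((5/2)*1)*46)*1 = ((5/2)*46)*1 = 115*1 = 115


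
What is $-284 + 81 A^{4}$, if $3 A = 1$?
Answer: $-283$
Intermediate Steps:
$A = \frac{1}{3}$ ($A = \frac{1}{3} \cdot 1 = \frac{1}{3} \approx 0.33333$)
$-284 + 81 A^{4} = -284 + \frac{81}{81} = -284 + 81 \cdot \frac{1}{81} = -284 + 1 = -283$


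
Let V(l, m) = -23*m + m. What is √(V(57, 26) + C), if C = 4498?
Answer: √3926 ≈ 62.658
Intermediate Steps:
V(l, m) = -22*m
√(V(57, 26) + C) = √(-22*26 + 4498) = √(-572 + 4498) = √3926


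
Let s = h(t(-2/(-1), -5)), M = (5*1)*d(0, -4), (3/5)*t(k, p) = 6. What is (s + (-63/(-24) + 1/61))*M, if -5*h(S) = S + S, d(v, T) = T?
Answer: 3315/122 ≈ 27.172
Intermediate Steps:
t(k, p) = 10 (t(k, p) = (5/3)*6 = 10)
M = -20 (M = (5*1)*(-4) = 5*(-4) = -20)
h(S) = -2*S/5 (h(S) = -(S + S)/5 = -2*S/5)
s = -4 (s = -2/5*10 = -4)
(s + (-63/(-24) + 1/61))*M = (-4 + (-63/(-24) + 1/61))*(-20) = (-4 + (-63*(-1/24) + 1*(1/61)))*(-20) = (-4 + (21/8 + 1/61))*(-20) = (-4 + 1289/488)*(-20) = -663/488*(-20) = 3315/122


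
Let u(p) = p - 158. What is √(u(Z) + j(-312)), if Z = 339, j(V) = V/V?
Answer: √182 ≈ 13.491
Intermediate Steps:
j(V) = 1
u(p) = -158 + p
√(u(Z) + j(-312)) = √((-158 + 339) + 1) = √(181 + 1) = √182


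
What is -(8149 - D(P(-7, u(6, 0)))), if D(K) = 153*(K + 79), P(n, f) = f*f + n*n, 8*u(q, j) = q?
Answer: 184337/16 ≈ 11521.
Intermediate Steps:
u(q, j) = q/8
P(n, f) = f**2 + n**2
D(K) = 12087 + 153*K (D(K) = 153*(79 + K) = 12087 + 153*K)
-(8149 - D(P(-7, u(6, 0)))) = -(8149 - (12087 + 153*(((1/8)*6)**2 + (-7)**2))) = -(8149 - (12087 + 153*((3/4)**2 + 49))) = -(8149 - (12087 + 153*(9/16 + 49))) = -(8149 - (12087 + 153*(793/16))) = -(8149 - (12087 + 121329/16)) = -(8149 - 1*314721/16) = -(8149 - 314721/16) = -1*(-184337/16) = 184337/16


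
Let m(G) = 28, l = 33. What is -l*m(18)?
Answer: -924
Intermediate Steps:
-l*m(18) = -33*28 = -1*924 = -924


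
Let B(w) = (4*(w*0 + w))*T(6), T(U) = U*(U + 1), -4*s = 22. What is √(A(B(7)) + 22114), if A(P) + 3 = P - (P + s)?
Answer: √88466/2 ≈ 148.72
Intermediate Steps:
s = -11/2 (s = -¼*22 = -11/2 ≈ -5.5000)
T(U) = U*(1 + U)
B(w) = 168*w (B(w) = (4*(w*0 + w))*(6*(1 + 6)) = (4*(0 + w))*(6*7) = (4*w)*42 = 168*w)
A(P) = 5/2 (A(P) = -3 + (P - (P - 11/2)) = -3 + (P - (-11/2 + P)) = -3 + (P + (11/2 - P)) = -3 + 11/2 = 5/2)
√(A(B(7)) + 22114) = √(5/2 + 22114) = √(44233/2) = √88466/2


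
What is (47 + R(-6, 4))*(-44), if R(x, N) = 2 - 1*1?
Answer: -2112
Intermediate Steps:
R(x, N) = 1 (R(x, N) = 2 - 1 = 1)
(47 + R(-6, 4))*(-44) = (47 + 1)*(-44) = 48*(-44) = -2112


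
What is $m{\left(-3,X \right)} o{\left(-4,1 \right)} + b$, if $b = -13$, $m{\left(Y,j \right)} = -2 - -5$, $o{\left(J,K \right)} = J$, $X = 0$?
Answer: $-25$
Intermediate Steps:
$m{\left(Y,j \right)} = 3$ ($m{\left(Y,j \right)} = -2 + 5 = 3$)
$m{\left(-3,X \right)} o{\left(-4,1 \right)} + b = 3 \left(-4\right) - 13 = -12 - 13 = -25$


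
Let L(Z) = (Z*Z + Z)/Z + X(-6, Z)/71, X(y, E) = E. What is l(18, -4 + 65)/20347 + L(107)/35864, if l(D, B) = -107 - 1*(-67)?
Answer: 56344165/51810461368 ≈ 0.0010875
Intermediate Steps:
l(D, B) = -40 (l(D, B) = -107 + 67 = -40)
L(Z) = Z/71 + (Z + Z²)/Z (L(Z) = (Z*Z + Z)/Z + Z/71 = (Z² + Z)/Z + Z*(1/71) = (Z + Z²)/Z + Z/71 = Z/71 + (Z + Z²)/Z)
l(18, -4 + 65)/20347 + L(107)/35864 = -40/20347 + (1 + (72/71)*107)/35864 = -40*1/20347 + (1 + 7704/71)*(1/35864) = -40/20347 + (7775/71)*(1/35864) = -40/20347 + 7775/2546344 = 56344165/51810461368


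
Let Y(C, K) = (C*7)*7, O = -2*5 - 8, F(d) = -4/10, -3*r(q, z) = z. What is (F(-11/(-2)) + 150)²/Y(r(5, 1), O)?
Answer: -1678512/1225 ≈ -1370.2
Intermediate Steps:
r(q, z) = -z/3
F(d) = -⅖ (F(d) = -4*⅒ = -⅖)
O = -18 (O = -10 - 8 = -18)
Y(C, K) = 49*C (Y(C, K) = (7*C)*7 = 49*C)
(F(-11/(-2)) + 150)²/Y(r(5, 1), O) = (-⅖ + 150)²/((49*(-⅓*1))) = (748/5)²/((49*(-⅓))) = 559504/(25*(-49/3)) = (559504/25)*(-3/49) = -1678512/1225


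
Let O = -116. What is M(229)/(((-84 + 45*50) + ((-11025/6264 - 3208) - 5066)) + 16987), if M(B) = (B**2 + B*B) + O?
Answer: 72917136/7570559 ≈ 9.6317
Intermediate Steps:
M(B) = -116 + 2*B**2 (M(B) = (B**2 + B*B) - 116 = (B**2 + B**2) - 116 = 2*B**2 - 116 = -116 + 2*B**2)
M(229)/(((-84 + 45*50) + ((-11025/6264 - 3208) - 5066)) + 16987) = (-116 + 2*229**2)/(((-84 + 45*50) + ((-11025/6264 - 3208) - 5066)) + 16987) = (-116 + 2*52441)/(((-84 + 2250) + ((-11025*1/6264 - 3208) - 5066)) + 16987) = (-116 + 104882)/((2166 + ((-1225/696 - 3208) - 5066)) + 16987) = 104766/((2166 + (-2233993/696 - 5066)) + 16987) = 104766/((2166 - 5759929/696) + 16987) = 104766/(-4252393/696 + 16987) = 104766/(7570559/696) = 104766*(696/7570559) = 72917136/7570559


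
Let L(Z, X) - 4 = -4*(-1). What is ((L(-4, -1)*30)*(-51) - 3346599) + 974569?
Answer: -2384270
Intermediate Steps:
L(Z, X) = 8 (L(Z, X) = 4 - 4*(-1) = 4 + 4 = 8)
((L(-4, -1)*30)*(-51) - 3346599) + 974569 = ((8*30)*(-51) - 3346599) + 974569 = (240*(-51) - 3346599) + 974569 = (-12240 - 3346599) + 974569 = -3358839 + 974569 = -2384270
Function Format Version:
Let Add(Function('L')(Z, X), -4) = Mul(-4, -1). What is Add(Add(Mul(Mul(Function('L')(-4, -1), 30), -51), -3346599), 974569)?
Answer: -2384270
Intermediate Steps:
Function('L')(Z, X) = 8 (Function('L')(Z, X) = Add(4, Mul(-4, -1)) = Add(4, 4) = 8)
Add(Add(Mul(Mul(Function('L')(-4, -1), 30), -51), -3346599), 974569) = Add(Add(Mul(Mul(8, 30), -51), -3346599), 974569) = Add(Add(Mul(240, -51), -3346599), 974569) = Add(Add(-12240, -3346599), 974569) = Add(-3358839, 974569) = -2384270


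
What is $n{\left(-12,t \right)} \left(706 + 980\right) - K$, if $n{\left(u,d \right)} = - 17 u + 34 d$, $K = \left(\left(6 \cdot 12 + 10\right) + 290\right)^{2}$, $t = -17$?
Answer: $-768948$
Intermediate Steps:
$K = 138384$ ($K = \left(\left(72 + 10\right) + 290\right)^{2} = \left(82 + 290\right)^{2} = 372^{2} = 138384$)
$n{\left(-12,t \right)} \left(706 + 980\right) - K = \left(\left(-17\right) \left(-12\right) + 34 \left(-17\right)\right) \left(706 + 980\right) - 138384 = \left(204 - 578\right) 1686 - 138384 = \left(-374\right) 1686 - 138384 = -630564 - 138384 = -768948$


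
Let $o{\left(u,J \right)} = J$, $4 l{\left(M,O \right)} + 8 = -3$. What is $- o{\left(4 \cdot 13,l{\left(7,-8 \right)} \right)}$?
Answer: $\frac{11}{4} \approx 2.75$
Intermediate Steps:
$l{\left(M,O \right)} = - \frac{11}{4}$ ($l{\left(M,O \right)} = -2 + \frac{1}{4} \left(-3\right) = -2 - \frac{3}{4} = - \frac{11}{4}$)
$- o{\left(4 \cdot 13,l{\left(7,-8 \right)} \right)} = \left(-1\right) \left(- \frac{11}{4}\right) = \frac{11}{4}$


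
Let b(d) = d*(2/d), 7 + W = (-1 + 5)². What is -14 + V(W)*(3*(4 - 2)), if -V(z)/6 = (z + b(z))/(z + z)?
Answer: -36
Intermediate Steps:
W = 9 (W = -7 + (-1 + 5)² = -7 + 4² = -7 + 16 = 9)
b(d) = 2
V(z) = -3*(2 + z)/z (V(z) = -6*(z + 2)/(z + z) = -6*(2 + z)/(2*z) = -6*(2 + z)*1/(2*z) = -3*(2 + z)/z)
-14 + V(W)*(3*(4 - 2)) = -14 + (-3 - 6/9)*(3*(4 - 2)) = -14 + (-3 - 6*⅑)*(3*2) = -14 + (-3 - ⅔)*6 = -14 - 11/3*6 = -14 - 22 = -36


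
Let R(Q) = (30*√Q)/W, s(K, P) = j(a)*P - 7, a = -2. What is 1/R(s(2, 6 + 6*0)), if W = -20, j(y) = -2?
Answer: 2*I*√19/57 ≈ 0.15294*I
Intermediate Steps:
s(K, P) = -7 - 2*P (s(K, P) = -2*P - 7 = -7 - 2*P)
R(Q) = -3*√Q/2 (R(Q) = (30*√Q)/(-20) = (30*√Q)*(-1/20) = -3*√Q/2)
1/R(s(2, 6 + 6*0)) = 1/(-3*√(-7 - 2*(6 + 6*0))/2) = 1/(-3*√(-7 - 2*(6 + 0))/2) = 1/(-3*√(-7 - 2*6)/2) = 1/(-3*√(-7 - 12)/2) = 1/(-3*I*√19/2) = 2*I*√19/57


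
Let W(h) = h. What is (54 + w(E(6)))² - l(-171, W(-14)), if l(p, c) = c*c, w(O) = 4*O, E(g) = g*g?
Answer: 39008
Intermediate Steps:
E(g) = g²
l(p, c) = c²
(54 + w(E(6)))² - l(-171, W(-14)) = (54 + 4*6²)² - 1*(-14)² = (54 + 4*36)² - 1*196 = (54 + 144)² - 196 = 198² - 196 = 39204 - 196 = 39008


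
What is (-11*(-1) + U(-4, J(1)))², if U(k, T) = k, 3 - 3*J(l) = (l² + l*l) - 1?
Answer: 49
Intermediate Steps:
J(l) = 4/3 - 2*l²/3 (J(l) = 1 - ((l² + l*l) - 1)/3 = 1 - ((l² + l²) - 1)/3 = 1 - (2*l² - 1)/3 = 1 - (-1 + 2*l²)/3 = 1 + (⅓ - 2*l²/3) = 4/3 - 2*l²/3)
(-11*(-1) + U(-4, J(1)))² = (-11*(-1) - 4)² = (11 - 4)² = 7² = 49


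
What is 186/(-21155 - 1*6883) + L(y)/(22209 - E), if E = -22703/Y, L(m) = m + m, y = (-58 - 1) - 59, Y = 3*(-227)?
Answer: -609588137/35284949149 ≈ -0.017276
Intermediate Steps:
Y = -681
y = -118 (y = -59 - 59 = -118)
L(m) = 2*m
E = 22703/681 (E = -22703/(-681) = -22703*(-1/681) = 22703/681 ≈ 33.338)
186/(-21155 - 1*6883) + L(y)/(22209 - E) = 186/(-21155 - 1*6883) + (2*(-118))/(22209 - 1*22703/681) = 186/(-21155 - 6883) - 236/(22209 - 22703/681) = 186/(-28038) - 236/15101626/681 = 186*(-1/28038) - 236*681/15101626 = -31/4673 - 80358/7550813 = -609588137/35284949149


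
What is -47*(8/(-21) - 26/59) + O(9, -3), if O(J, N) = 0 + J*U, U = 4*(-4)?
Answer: -130570/1239 ≈ -105.38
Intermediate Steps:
U = -16
O(J, N) = -16*J (O(J, N) = 0 + J*(-16) = 0 - 16*J = -16*J)
-47*(8/(-21) - 26/59) + O(9, -3) = -47*(8/(-21) - 26/59) - 16*9 = -47*(8*(-1/21) - 26*1/59) - 144 = -47*(-8/21 - 26/59) - 144 = -47*(-1018/1239) - 144 = 47846/1239 - 144 = -130570/1239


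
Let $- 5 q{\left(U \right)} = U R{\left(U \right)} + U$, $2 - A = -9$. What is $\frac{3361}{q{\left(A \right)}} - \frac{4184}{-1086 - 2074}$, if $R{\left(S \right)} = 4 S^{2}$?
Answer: $- \frac{769554}{421465} \approx -1.8259$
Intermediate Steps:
$A = 11$ ($A = 2 - -9 = 2 + 9 = 11$)
$q{\left(U \right)} = - \frac{4 U^{3}}{5} - \frac{U}{5}$ ($q{\left(U \right)} = - \frac{U 4 U^{2} + U}{5} = - \frac{4 U^{3} + U}{5} = - \frac{U + 4 U^{3}}{5} = - \frac{4 U^{3}}{5} - \frac{U}{5}$)
$\frac{3361}{q{\left(A \right)}} - \frac{4184}{-1086 - 2074} = \frac{3361}{\left(- \frac{1}{5}\right) 11 \left(1 + 4 \cdot 11^{2}\right)} - \frac{4184}{-1086 - 2074} = \frac{3361}{\left(- \frac{1}{5}\right) 11 \left(1 + 4 \cdot 121\right)} - \frac{4184}{-3160} = \frac{3361}{\left(- \frac{1}{5}\right) 11 \left(1 + 484\right)} - - \frac{523}{395} = \frac{3361}{\left(- \frac{1}{5}\right) 11 \cdot 485} + \frac{523}{395} = \frac{3361}{-1067} + \frac{523}{395} = 3361 \left(- \frac{1}{1067}\right) + \frac{523}{395} = - \frac{3361}{1067} + \frac{523}{395} = - \frac{769554}{421465}$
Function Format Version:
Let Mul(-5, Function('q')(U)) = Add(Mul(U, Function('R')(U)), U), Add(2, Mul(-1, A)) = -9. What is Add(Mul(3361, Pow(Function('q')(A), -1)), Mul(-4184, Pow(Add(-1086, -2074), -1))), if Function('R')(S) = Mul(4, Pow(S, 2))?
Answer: Rational(-769554, 421465) ≈ -1.8259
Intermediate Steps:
A = 11 (A = Add(2, Mul(-1, -9)) = Add(2, 9) = 11)
Function('q')(U) = Add(Mul(Rational(-4, 5), Pow(U, 3)), Mul(Rational(-1, 5), U)) (Function('q')(U) = Mul(Rational(-1, 5), Add(Mul(U, Mul(4, Pow(U, 2))), U)) = Mul(Rational(-1, 5), Add(Mul(4, Pow(U, 3)), U)) = Mul(Rational(-1, 5), Add(U, Mul(4, Pow(U, 3)))) = Add(Mul(Rational(-4, 5), Pow(U, 3)), Mul(Rational(-1, 5), U)))
Add(Mul(3361, Pow(Function('q')(A), -1)), Mul(-4184, Pow(Add(-1086, -2074), -1))) = Add(Mul(3361, Pow(Mul(Rational(-1, 5), 11, Add(1, Mul(4, Pow(11, 2)))), -1)), Mul(-4184, Pow(Add(-1086, -2074), -1))) = Add(Mul(3361, Pow(Mul(Rational(-1, 5), 11, Add(1, Mul(4, 121))), -1)), Mul(-4184, Pow(-3160, -1))) = Add(Mul(3361, Pow(Mul(Rational(-1, 5), 11, Add(1, 484)), -1)), Mul(-4184, Rational(-1, 3160))) = Add(Mul(3361, Pow(Mul(Rational(-1, 5), 11, 485), -1)), Rational(523, 395)) = Add(Mul(3361, Pow(-1067, -1)), Rational(523, 395)) = Add(Mul(3361, Rational(-1, 1067)), Rational(523, 395)) = Add(Rational(-3361, 1067), Rational(523, 395)) = Rational(-769554, 421465)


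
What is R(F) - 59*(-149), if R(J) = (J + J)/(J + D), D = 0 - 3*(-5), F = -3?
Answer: 17581/2 ≈ 8790.5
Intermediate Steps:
D = 15 (D = 0 + 15 = 15)
R(J) = 2*J/(15 + J) (R(J) = (J + J)/(J + 15) = (2*J)/(15 + J) = 2*J/(15 + J))
R(F) - 59*(-149) = 2*(-3)/(15 - 3) - 59*(-149) = 2*(-3)/12 + 8791 = 2*(-3)*(1/12) + 8791 = -½ + 8791 = 17581/2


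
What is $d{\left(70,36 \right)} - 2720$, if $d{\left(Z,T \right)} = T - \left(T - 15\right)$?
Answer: $-2705$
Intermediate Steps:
$d{\left(Z,T \right)} = 15$ ($d{\left(Z,T \right)} = T - \left(T - 15\right) = T - \left(-15 + T\right) = 15$)
$d{\left(70,36 \right)} - 2720 = 15 - 2720 = -2705$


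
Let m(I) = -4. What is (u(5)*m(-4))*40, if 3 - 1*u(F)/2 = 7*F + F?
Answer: 11840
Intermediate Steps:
u(F) = 6 - 16*F (u(F) = 6 - 2*(7*F + F) = 6 - 16*F)
(u(5)*m(-4))*40 = ((6 - 16*5)*(-4))*40 = ((6 - 80)*(-4))*40 = -74*(-4)*40 = 296*40 = 11840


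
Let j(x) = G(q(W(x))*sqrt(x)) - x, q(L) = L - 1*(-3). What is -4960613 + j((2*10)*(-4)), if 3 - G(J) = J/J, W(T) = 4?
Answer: -4960531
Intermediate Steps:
q(L) = 3 + L (q(L) = L + 3 = 3 + L)
G(J) = 2 (G(J) = 3 - J/J = 3 - 1*1 = 3 - 1 = 2)
j(x) = 2 - x
-4960613 + j((2*10)*(-4)) = -4960613 + (2 - 2*10*(-4)) = -4960613 + (2 - 20*(-4)) = -4960613 + (2 - 1*(-80)) = -4960613 + (2 + 80) = -4960613 + 82 = -4960531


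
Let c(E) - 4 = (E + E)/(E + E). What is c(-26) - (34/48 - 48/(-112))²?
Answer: 104639/28224 ≈ 3.7074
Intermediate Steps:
c(E) = 5 (c(E) = 4 + (E + E)/(E + E) = 4 + (2*E)/((2*E)) = 4 + (2*E)*(1/(2*E)) = 4 + 1 = 5)
c(-26) - (34/48 - 48/(-112))² = 5 - (34/48 - 48/(-112))² = 5 - (34*(1/48) - 48*(-1/112))² = 5 - (17/24 + 3/7)² = 5 - (191/168)² = 5 - 1*36481/28224 = 5 - 36481/28224 = 104639/28224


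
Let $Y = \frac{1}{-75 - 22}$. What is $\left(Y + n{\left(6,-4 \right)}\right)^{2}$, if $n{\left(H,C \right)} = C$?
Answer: $\frac{151321}{9409} \approx 16.083$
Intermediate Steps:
$Y = - \frac{1}{97}$ ($Y = \frac{1}{-97} = - \frac{1}{97} \approx -0.010309$)
$\left(Y + n{\left(6,-4 \right)}\right)^{2} = \left(- \frac{1}{97} - 4\right)^{2} = \left(- \frac{389}{97}\right)^{2} = \frac{151321}{9409}$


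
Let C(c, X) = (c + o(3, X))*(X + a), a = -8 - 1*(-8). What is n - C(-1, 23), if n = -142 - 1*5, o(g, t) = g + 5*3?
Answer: -538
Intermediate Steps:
o(g, t) = 15 + g (o(g, t) = g + 15 = 15 + g)
a = 0 (a = -8 + 8 = 0)
C(c, X) = X*(18 + c) (C(c, X) = (c + (15 + 3))*(X + 0) = (c + 18)*X = (18 + c)*X = X*(18 + c))
n = -147 (n = -142 - 5 = -147)
n - C(-1, 23) = -147 - 23*(18 - 1) = -147 - 23*17 = -147 - 1*391 = -147 - 391 = -538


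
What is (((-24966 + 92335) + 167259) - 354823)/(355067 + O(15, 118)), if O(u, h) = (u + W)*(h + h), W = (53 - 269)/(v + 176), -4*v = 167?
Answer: -4302981/12824537 ≈ -0.33553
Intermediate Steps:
v = -167/4 (v = -¼*167 = -167/4 ≈ -41.750)
W = -288/179 (W = (53 - 269)/(-167/4 + 176) = -216/537/4 = -216*4/537 = -288/179 ≈ -1.6089)
O(u, h) = 2*h*(-288/179 + u) (O(u, h) = (u - 288/179)*(h + h) = (-288/179 + u)*(2*h) = 2*h*(-288/179 + u))
(((-24966 + 92335) + 167259) - 354823)/(355067 + O(15, 118)) = (((-24966 + 92335) + 167259) - 354823)/(355067 + (2/179)*118*(-288 + 179*15)) = ((67369 + 167259) - 354823)/(355067 + (2/179)*118*(-288 + 2685)) = (234628 - 354823)/(355067 + (2/179)*118*2397) = -120195/(355067 + 565692/179) = -120195/64122685/179 = -120195*179/64122685 = -4302981/12824537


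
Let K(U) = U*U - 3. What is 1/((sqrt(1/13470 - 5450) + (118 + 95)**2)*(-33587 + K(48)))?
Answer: -305560215/433717758559243667 + I*sqrt(988852891530)/867435517118487334 ≈ -7.0451e-10 + 1.1464e-12*I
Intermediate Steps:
K(U) = -3 + U**2 (K(U) = U**2 - 3 = -3 + U**2)
1/((sqrt(1/13470 - 5450) + (118 + 95)**2)*(-33587 + K(48))) = 1/((sqrt(1/13470 - 5450) + (118 + 95)**2)*(-33587 + (-3 + 48**2))) = 1/((sqrt(1/13470 - 5450) + 213**2)*(-33587 + (-3 + 2304))) = 1/((sqrt(-73411499/13470) + 45369)*(-33587 + 2301)) = 1/((I*sqrt(988852891530)/13470 + 45369)*(-31286)) = -1/31286/(45369 + I*sqrt(988852891530)/13470) = -1/(31286*(45369 + I*sqrt(988852891530)/13470))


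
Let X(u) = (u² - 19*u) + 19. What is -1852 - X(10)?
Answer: -1781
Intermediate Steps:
X(u) = 19 + u² - 19*u
-1852 - X(10) = -1852 - (19 + 10² - 19*10) = -1852 - (19 + 100 - 190) = -1852 - 1*(-71) = -1852 + 71 = -1781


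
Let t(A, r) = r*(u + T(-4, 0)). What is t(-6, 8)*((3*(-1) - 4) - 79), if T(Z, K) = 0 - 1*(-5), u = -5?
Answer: 0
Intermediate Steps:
T(Z, K) = 5 (T(Z, K) = 0 + 5 = 5)
t(A, r) = 0 (t(A, r) = r*(-5 + 5) = r*0 = 0)
t(-6, 8)*((3*(-1) - 4) - 79) = 0*((3*(-1) - 4) - 79) = 0*((-3 - 4) - 79) = 0*(-7 - 79) = 0*(-86) = 0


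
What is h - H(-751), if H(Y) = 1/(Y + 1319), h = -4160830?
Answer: -2363351441/568 ≈ -4.1608e+6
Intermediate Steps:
H(Y) = 1/(1319 + Y)
h - H(-751) = -4160830 - 1/(1319 - 751) = -4160830 - 1/568 = -2363351441/568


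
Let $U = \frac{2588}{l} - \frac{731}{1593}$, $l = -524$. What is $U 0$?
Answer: $0$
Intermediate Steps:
$U = - \frac{1126432}{208683}$ ($U = \frac{2588}{-524} - \frac{731}{1593} = 2588 \left(- \frac{1}{524}\right) - \frac{731}{1593} = - \frac{647}{131} - \frac{731}{1593} = - \frac{1126432}{208683} \approx -5.3978$)
$U 0 = \left(- \frac{1126432}{208683}\right) 0 = 0$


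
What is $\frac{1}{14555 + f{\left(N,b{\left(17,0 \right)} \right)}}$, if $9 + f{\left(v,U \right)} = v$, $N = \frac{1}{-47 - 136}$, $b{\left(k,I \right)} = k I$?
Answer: $\frac{183}{2661917} \approx 6.8747 \cdot 10^{-5}$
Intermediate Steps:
$b{\left(k,I \right)} = I k$
$N = - \frac{1}{183}$ ($N = \frac{1}{-183} = - \frac{1}{183} \approx -0.0054645$)
$f{\left(v,U \right)} = -9 + v$
$\frac{1}{14555 + f{\left(N,b{\left(17,0 \right)} \right)}} = \frac{1}{14555 - \frac{1648}{183}} = \frac{1}{\frac{2661917}{183}} = \frac{183}{2661917}$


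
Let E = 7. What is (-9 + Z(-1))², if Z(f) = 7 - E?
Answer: 81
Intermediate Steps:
Z(f) = 0 (Z(f) = 7 - 1*7 = 7 - 7 = 0)
(-9 + Z(-1))² = (-9 + 0)² = (-9)² = 81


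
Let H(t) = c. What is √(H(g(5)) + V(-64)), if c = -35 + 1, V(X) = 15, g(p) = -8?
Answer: I*√19 ≈ 4.3589*I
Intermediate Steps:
c = -34
H(t) = -34
√(H(g(5)) + V(-64)) = √(-34 + 15) = √(-19) = I*√19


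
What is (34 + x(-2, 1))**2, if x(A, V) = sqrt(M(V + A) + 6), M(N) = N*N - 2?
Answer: (34 + sqrt(5))**2 ≈ 1313.1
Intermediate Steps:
M(N) = -2 + N**2 (M(N) = N**2 - 2 = -2 + N**2)
x(A, V) = sqrt(4 + (A + V)**2) (x(A, V) = sqrt((-2 + (V + A)**2) + 6) = sqrt((-2 + (A + V)**2) + 6) = sqrt(4 + (A + V)**2))
(34 + x(-2, 1))**2 = (34 + sqrt(4 + (-2 + 1)**2))**2 = (34 + sqrt(4 + (-1)**2))**2 = (34 + sqrt(4 + 1))**2 = (34 + sqrt(5))**2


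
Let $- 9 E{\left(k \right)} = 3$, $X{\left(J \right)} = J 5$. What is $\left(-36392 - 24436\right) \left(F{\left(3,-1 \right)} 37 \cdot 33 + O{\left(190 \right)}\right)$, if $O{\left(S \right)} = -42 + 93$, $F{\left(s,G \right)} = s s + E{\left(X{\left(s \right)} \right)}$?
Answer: $-646784124$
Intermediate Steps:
$X{\left(J \right)} = 5 J$
$E{\left(k \right)} = - \frac{1}{3}$ ($E{\left(k \right)} = \left(- \frac{1}{9}\right) 3 = - \frac{1}{3}$)
$F{\left(s,G \right)} = - \frac{1}{3} + s^{2}$ ($F{\left(s,G \right)} = s s - \frac{1}{3} = s^{2} - \frac{1}{3} = - \frac{1}{3} + s^{2}$)
$O{\left(S \right)} = 51$
$\left(-36392 - 24436\right) \left(F{\left(3,-1 \right)} 37 \cdot 33 + O{\left(190 \right)}\right) = \left(-36392 - 24436\right) \left(\left(- \frac{1}{3} + 3^{2}\right) 37 \cdot 33 + 51\right) = - 60828 \left(\left(- \frac{1}{3} + 9\right) 37 \cdot 33 + 51\right) = - 60828 \left(\frac{26}{3} \cdot 37 \cdot 33 + 51\right) = - 60828 \left(\frac{962}{3} \cdot 33 + 51\right) = - 60828 \left(10582 + 51\right) = \left(-60828\right) 10633 = -646784124$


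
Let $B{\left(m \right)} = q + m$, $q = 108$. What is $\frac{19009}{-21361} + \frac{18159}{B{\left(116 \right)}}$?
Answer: $\frac{383636383}{4784864} \approx 80.177$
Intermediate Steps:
$B{\left(m \right)} = 108 + m$
$\frac{19009}{-21361} + \frac{18159}{B{\left(116 \right)}} = \frac{19009}{-21361} + \frac{18159}{108 + 116} = 19009 \left(- \frac{1}{21361}\right) + \frac{18159}{224} = - \frac{19009}{21361} + 18159 \cdot \frac{1}{224} = - \frac{19009}{21361} + \frac{18159}{224} = \frac{383636383}{4784864}$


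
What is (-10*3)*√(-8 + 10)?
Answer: -30*√2 ≈ -42.426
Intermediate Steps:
(-10*3)*√(-8 + 10) = -30*√2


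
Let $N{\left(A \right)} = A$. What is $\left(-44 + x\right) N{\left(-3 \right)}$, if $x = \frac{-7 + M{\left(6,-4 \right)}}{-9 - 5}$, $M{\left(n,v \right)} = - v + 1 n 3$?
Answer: $\frac{1893}{14} \approx 135.21$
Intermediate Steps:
$M{\left(n,v \right)} = - v + 3 n$ ($M{\left(n,v \right)} = - v + n 3 = - v + 3 n$)
$x = - \frac{15}{14}$ ($x = \frac{-7 + \left(\left(-1\right) \left(-4\right) + 3 \cdot 6\right)}{-9 - 5} = \frac{-7 + \left(4 + 18\right)}{-14} = \left(-7 + 22\right) \left(- \frac{1}{14}\right) = 15 \left(- \frac{1}{14}\right) = - \frac{15}{14} \approx -1.0714$)
$\left(-44 + x\right) N{\left(-3 \right)} = \left(-44 - \frac{15}{14}\right) \left(-3\right) = \left(- \frac{631}{14}\right) \left(-3\right) = \frac{1893}{14}$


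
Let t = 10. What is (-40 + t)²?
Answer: 900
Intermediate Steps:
(-40 + t)² = (-40 + 10)² = (-30)² = 900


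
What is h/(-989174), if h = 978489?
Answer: -978489/989174 ≈ -0.98920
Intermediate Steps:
h/(-989174) = 978489/(-989174) = 978489*(-1/989174) = -978489/989174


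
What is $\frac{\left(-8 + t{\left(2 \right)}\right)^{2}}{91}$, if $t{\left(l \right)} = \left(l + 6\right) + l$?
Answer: $\frac{4}{91} \approx 0.043956$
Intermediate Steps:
$t{\left(l \right)} = 6 + 2 l$ ($t{\left(l \right)} = \left(6 + l\right) + l = 6 + 2 l$)
$\frac{\left(-8 + t{\left(2 \right)}\right)^{2}}{91} = \frac{\left(-8 + \left(6 + 2 \cdot 2\right)\right)^{2}}{91} = \frac{\left(-8 + \left(6 + 4\right)\right)^{2}}{91} = \frac{\left(-8 + 10\right)^{2}}{91} = \frac{2^{2}}{91} = \frac{1}{91} \cdot 4 = \frac{4}{91}$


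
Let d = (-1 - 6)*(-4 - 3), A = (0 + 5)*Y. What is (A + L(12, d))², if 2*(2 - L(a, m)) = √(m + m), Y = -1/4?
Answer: 401/16 - 21*√2/4 ≈ 17.638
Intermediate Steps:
Y = -¼ (Y = -1*¼ = -¼ ≈ -0.25000)
A = -5/4 (A = (0 + 5)*(-¼) = 5*(-¼) = -5/4 ≈ -1.2500)
d = 49 (d = -7*(-7) = 49)
L(a, m) = 2 - √2*√m/2 (L(a, m) = 2 - √(m + m)/2 = 2 - √2*√m/2)
(A + L(12, d))² = (-5/4 + (2 - √2*√49/2))² = (-5/4 + (2 - ½*√2*7))² = (-5/4 + (2 - 7*√2/2))² = (¾ - 7*√2/2)²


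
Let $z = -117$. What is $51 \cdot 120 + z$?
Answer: $6003$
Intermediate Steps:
$51 \cdot 120 + z = 51 \cdot 120 - 117 = 6120 - 117 = 6003$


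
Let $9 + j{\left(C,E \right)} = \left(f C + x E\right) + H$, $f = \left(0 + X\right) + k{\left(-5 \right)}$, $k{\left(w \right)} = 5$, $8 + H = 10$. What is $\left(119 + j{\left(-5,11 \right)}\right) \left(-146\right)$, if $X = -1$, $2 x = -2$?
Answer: $-11826$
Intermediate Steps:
$H = 2$ ($H = -8 + 10 = 2$)
$x = -1$ ($x = \frac{1}{2} \left(-2\right) = -1$)
$f = 4$ ($f = \left(0 - 1\right) + 5 = -1 + 5 = 4$)
$j{\left(C,E \right)} = -7 - E + 4 C$ ($j{\left(C,E \right)} = -9 + \left(\left(4 C - E\right) + 2\right) = -9 + \left(\left(- E + 4 C\right) + 2\right) = -9 + \left(2 - E + 4 C\right) = -7 - E + 4 C$)
$\left(119 + j{\left(-5,11 \right)}\right) \left(-146\right) = \left(119 - 38\right) \left(-146\right) = 81 \left(-146\right) = -11826$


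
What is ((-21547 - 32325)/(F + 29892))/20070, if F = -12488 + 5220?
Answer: -481/4054140 ≈ -0.00011864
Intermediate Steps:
F = -7268
((-21547 - 32325)/(F + 29892))/20070 = ((-21547 - 32325)/(-7268 + 29892))/20070 = -53872/22624*(1/20070) = -53872*1/22624*(1/20070) = -481/202*1/20070 = -481/4054140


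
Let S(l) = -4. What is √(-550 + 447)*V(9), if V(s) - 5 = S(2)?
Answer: I*√103 ≈ 10.149*I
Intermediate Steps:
V(s) = 1 (V(s) = 5 - 4 = 1)
√(-550 + 447)*V(9) = √(-550 + 447)*1 = √(-103)*1 = (I*√103)*1 = I*√103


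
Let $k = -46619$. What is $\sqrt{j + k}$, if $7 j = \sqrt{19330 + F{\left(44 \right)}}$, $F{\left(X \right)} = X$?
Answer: $\frac{\sqrt{-2284331 + 7 \sqrt{19374}}}{7} \approx 215.87 i$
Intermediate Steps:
$j = \frac{\sqrt{19374}}{7}$ ($j = \frac{\sqrt{19330 + 44}}{7} = \frac{\sqrt{19374}}{7} \approx 19.884$)
$\sqrt{j + k} = \sqrt{\frac{\sqrt{19374}}{7} - 46619} = \sqrt{-46619 + \frac{\sqrt{19374}}{7}}$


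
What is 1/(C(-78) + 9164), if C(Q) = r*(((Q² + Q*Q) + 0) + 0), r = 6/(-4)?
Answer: -1/9088 ≈ -0.00011004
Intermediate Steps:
r = -3/2 (r = 6*(-¼) = -3/2 ≈ -1.5000)
C(Q) = -3*Q² (C(Q) = -3*(((Q² + Q*Q) + 0) + 0)/2 = -3*(((Q² + Q²) + 0) + 0)/2 = -3*((2*Q² + 0) + 0)/2 = -3*(2*Q² + 0)/2 = -3*Q²)
1/(C(-78) + 9164) = 1/(-3*(-78)² + 9164) = 1/(-3*6084 + 9164) = 1/(-18252 + 9164) = 1/(-9088) = -1/9088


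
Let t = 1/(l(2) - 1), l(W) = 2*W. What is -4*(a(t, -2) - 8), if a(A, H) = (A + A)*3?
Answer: 24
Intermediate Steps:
t = ⅓ (t = 1/(2*2 - 1) = 1/(4 - 1) = 1/3 = ⅓ ≈ 0.33333)
a(A, H) = 6*A (a(A, H) = (2*A)*3 = 6*A)
-4*(a(t, -2) - 8) = -4*(6*(⅓) - 8) = -4*(2 - 8) = -4*(-6) = 24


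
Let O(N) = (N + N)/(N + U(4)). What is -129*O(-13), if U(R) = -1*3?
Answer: -1677/8 ≈ -209.63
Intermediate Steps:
U(R) = -3
O(N) = 2*N/(-3 + N) (O(N) = (N + N)/(N - 3) = (2*N)/(-3 + N) = 2*N/(-3 + N))
-129*O(-13) = -258*(-13)/(-3 - 13) = -258*(-13)/(-16) = -258*(-13)*(-1)/16 = -129*13/8 = -1677/8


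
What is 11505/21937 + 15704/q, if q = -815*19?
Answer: -166343723/339694445 ≈ -0.48969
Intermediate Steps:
q = -15485
11505/21937 + 15704/q = 11505/21937 + 15704/(-15485) = 11505*(1/21937) + 15704*(-1/15485) = 11505/21937 - 15704/15485 = -166343723/339694445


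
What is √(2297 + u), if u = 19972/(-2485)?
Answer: √14134861405/2485 ≈ 47.843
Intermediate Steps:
u = -19972/2485 (u = 19972*(-1/2485) = -19972/2485 ≈ -8.0370)
√(2297 + u) = √(2297 - 19972/2485) = √(5688073/2485) = √14134861405/2485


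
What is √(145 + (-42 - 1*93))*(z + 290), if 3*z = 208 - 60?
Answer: 1018*√10/3 ≈ 1073.1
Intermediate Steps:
z = 148/3 (z = (208 - 60)/3 = (⅓)*148 = 148/3 ≈ 49.333)
√(145 + (-42 - 1*93))*(z + 290) = √(145 + (-42 - 1*93))*(148/3 + 290) = √(145 + (-42 - 93))*(1018/3) = √(145 - 135)*(1018/3) = √10*(1018/3) = 1018*√10/3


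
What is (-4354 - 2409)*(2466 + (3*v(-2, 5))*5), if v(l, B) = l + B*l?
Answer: -15460218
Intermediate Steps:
(-4354 - 2409)*(2466 + (3*v(-2, 5))*5) = (-4354 - 2409)*(2466 + (3*(-2*(1 + 5)))*5) = -6763*(2466 + (3*(-2*6))*5) = -6763*(2466 + (3*(-12))*5) = -6763*(2466 - 36*5) = -6763*(2466 - 180) = -6763*2286 = -15460218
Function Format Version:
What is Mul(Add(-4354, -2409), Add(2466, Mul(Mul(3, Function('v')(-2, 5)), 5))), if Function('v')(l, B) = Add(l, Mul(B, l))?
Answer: -15460218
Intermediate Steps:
Mul(Add(-4354, -2409), Add(2466, Mul(Mul(3, Function('v')(-2, 5)), 5))) = Mul(Add(-4354, -2409), Add(2466, Mul(Mul(3, Mul(-2, Add(1, 5))), 5))) = Mul(-6763, Add(2466, Mul(Mul(3, Mul(-2, 6)), 5))) = Mul(-6763, Add(2466, Mul(Mul(3, -12), 5))) = Mul(-6763, Add(2466, Mul(-36, 5))) = Mul(-6763, Add(2466, -180)) = Mul(-6763, 2286) = -15460218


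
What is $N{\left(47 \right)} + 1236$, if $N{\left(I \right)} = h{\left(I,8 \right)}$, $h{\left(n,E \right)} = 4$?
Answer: $1240$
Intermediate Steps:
$N{\left(I \right)} = 4$
$N{\left(47 \right)} + 1236 = 4 + 1236 = 1240$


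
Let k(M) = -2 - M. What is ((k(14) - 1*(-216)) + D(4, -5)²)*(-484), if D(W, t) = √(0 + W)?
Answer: -98736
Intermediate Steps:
D(W, t) = √W
((k(14) - 1*(-216)) + D(4, -5)²)*(-484) = (((-2 - 1*14) - 1*(-216)) + (√4)²)*(-484) = (((-2 - 14) + 216) + 2²)*(-484) = ((-16 + 216) + 4)*(-484) = (200 + 4)*(-484) = 204*(-484) = -98736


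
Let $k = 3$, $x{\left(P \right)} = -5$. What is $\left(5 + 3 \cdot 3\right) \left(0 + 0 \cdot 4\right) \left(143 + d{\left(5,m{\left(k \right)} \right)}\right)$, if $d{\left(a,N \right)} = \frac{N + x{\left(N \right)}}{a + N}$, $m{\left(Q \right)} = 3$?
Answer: $0$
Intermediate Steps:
$d{\left(a,N \right)} = \frac{-5 + N}{N + a}$ ($d{\left(a,N \right)} = \frac{N - 5}{a + N} = \frac{-5 + N}{N + a}$)
$\left(5 + 3 \cdot 3\right) \left(0 + 0 \cdot 4\right) \left(143 + d{\left(5,m{\left(k \right)} \right)}\right) = \left(5 + 3 \cdot 3\right) \left(0 + 0 \cdot 4\right) \left(143 + \frac{-5 + 3}{3 + 5}\right) = \left(5 + 9\right) \left(0 + 0\right) \left(143 + \frac{1}{8} \left(-2\right)\right) = 14 \cdot 0 \left(143 + \frac{1}{8} \left(-2\right)\right) = 0 \left(143 - \frac{1}{4}\right) = 0 \cdot \frac{571}{4} = 0$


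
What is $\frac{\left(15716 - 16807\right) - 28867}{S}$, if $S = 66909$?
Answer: $- \frac{9986}{22303} \approx -0.44774$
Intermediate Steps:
$\frac{\left(15716 - 16807\right) - 28867}{S} = \frac{\left(15716 - 16807\right) - 28867}{66909} = \left(-1091 - 28867\right) \frac{1}{66909} = \left(-29958\right) \frac{1}{66909} = - \frac{9986}{22303}$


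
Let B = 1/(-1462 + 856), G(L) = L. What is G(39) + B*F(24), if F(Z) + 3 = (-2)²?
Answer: 23633/606 ≈ 38.998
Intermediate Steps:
F(Z) = 1 (F(Z) = -3 + (-2)² = -3 + 4 = 1)
B = -1/606 (B = 1/(-606) = -1/606 ≈ -0.0016502)
G(39) + B*F(24) = 39 - 1/606*1 = 39 - 1/606 = 23633/606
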